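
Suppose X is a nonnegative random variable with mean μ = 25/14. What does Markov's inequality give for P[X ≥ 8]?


μ = E[X] = 25/14, a = 8.
Markov: P[X ≥ 8] ≤ μ/a = (25/14)/8 = 25/112.
Numerically: ≈ 0.2232.
(Since a = 8 > μ = 1.7857, the bound 25/112 is < 1 and informative.)

P[X ≥ 8] ≤ 25/112 ≈ 0.2232.


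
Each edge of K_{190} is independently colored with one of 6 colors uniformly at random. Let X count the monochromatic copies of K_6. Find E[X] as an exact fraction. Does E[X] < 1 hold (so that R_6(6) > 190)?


E[X] = C(190, 6) · 6^{1 − 15} = 60334683255 · 6^{−14} = 60334683255/78364164096.
As a reduced fraction: E[X] = 6703853695/8707129344 ≈ 0.7699.
Is E[X] < 1? YES.
Since E[X] < 1, there exists a 6-coloring of K_{190} with no monochromatic K_6; hence R_6(6) > 190.

E[X] = 6703853695/8707129344 ≈ 0.7699; E[X] < 1, so R_6(6) > 190.


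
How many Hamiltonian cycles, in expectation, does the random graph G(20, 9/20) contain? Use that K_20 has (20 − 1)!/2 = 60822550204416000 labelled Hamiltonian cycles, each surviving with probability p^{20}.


K_20 has (20 − 1)!/2 = 60822550204416000 labelled Hamiltonian cycles.
For each such Hamiltonian cycle H, let X_H = 1 if all 20 edges of H are present in G. Then P[X_H = 1] = p^{20} = (9/20)^{20} = 12157665459056928801/104857600000000000000000000.
Summing the indicators: E[X] = Σ_H E[X_H] = 60822550204416000 · p^{20} = 60822550204416000 · 12157665459056928801/104857600000000000000000000 = 180532279724605553545860280221/25600000000000000000.
Numerically: E[X] ≈ 7.05204e+09.

E[X] = 60822550204416000 · (9/20)^{20} = 180532279724605553545860280221/25600000000000000000 ≈ 7.05204e+09.


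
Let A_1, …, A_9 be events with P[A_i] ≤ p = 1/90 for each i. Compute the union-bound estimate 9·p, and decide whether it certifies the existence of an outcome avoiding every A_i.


Union bound: P[∪_{i=1}^{9} A_i] ≤ Σ_i P[A_i] ≤ 9·p = 9·(1/90) = 1/10.
Numerically: 1/10 ≈ 0.1000000.
Is 1/10 < 1? YES.
Since P[∪ A_i] ≤ 1/10 < 1, the complement has P[∩ A_i^c] ≥ 1 − 1/10 = 9/10 > 0, so some outcome avoids every A_i.

9·p = 1/10 ≈ 0.1000000; existence CERTIFIED by the union bound.


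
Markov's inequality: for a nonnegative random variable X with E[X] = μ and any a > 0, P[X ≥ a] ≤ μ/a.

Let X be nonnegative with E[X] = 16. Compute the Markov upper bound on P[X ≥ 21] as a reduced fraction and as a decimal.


μ = E[X] = 16, a = 21.
Markov: P[X ≥ 21] ≤ μ/a = (16)/21 = 16/21.
Numerically: ≈ 0.7619.
(Since a = 21 > μ = 16.0000, the bound 16/21 is < 1 and informative.)

P[X ≥ 21] ≤ 16/21 ≈ 0.7619.


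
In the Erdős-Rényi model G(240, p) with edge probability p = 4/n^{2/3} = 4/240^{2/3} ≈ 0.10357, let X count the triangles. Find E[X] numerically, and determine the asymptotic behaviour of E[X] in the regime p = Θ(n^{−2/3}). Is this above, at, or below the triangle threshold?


Number of potential triangles: C(240, 3) = 2275280.
Each occurs with probability p³ ≈ (0.10357)³ ≈ 1.1111111e-03.
By linearity: E[X] = C(240, 3)·p³ ≈ 2275280 · 1.1111111e-03 ≈ 2528.08889.
Since α = 2/3 < 1, p = c/n^{2/3} ≫ 1/n is above the triangle threshold p ~ 1/n. Asymptotically E[X] ~ (c³/6)·n^{3(1−α)} = (4³/6)·n^{1} → ∞; triangles are abundant w.h.p.

E[X] ≈ 2528.08889; in regime p = Θ(1/n^{2/3}) E[X] diverges (above the triangle threshold p ~ 1/n).


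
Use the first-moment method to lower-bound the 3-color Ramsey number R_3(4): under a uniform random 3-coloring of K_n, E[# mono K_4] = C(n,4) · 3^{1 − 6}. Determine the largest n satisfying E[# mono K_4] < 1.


We need C(n, 4) · 3^{1 − 6} < 1, i.e. C(n, 4) < 3^{6 − 1} = 243.
Check values of n near the boundary:
  n = 9: C(9, 4) = 126; 126 < 243? YES
  n = 10: C(10, 4) = 210; 210 < 243? YES
  n = 11: C(11, 4) = 330; 330 < 243? NO
  n = 12: C(12, 4) = 495; 495 < 243? NO
  n = 13: C(13, 4) = 715; 715 < 243? NO
The largest n with C(n, 4) < 243 is n = 10 (where E[X] = 70/81 ≈ 0.8641975). Hence R_3(4) > 10, i.e. R_3(4) ≥ 11.

Largest n = 10; hence R_3(4) > 10.


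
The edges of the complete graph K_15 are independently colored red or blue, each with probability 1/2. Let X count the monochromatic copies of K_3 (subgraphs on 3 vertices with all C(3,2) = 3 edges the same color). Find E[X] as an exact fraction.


Let X = Σ_S X_S over the C(15, 3) = 455 subsets S of size 3, where X_S = 1 if the K_3 on S is monochromatic.
For a fixed S, the K_3 on S has C(3, 2) = 3 edges. P[all 3 edges red] = (1/2)^3, and likewise for blue, so P[monochromatic] = 2·(1/2)^3 = 2^{1 − 3} = 1/4.
By linearity of expectation: E[X] = C(15, 3) · 2^{1 − 3} = 455 · 1/4 = 455/4.
Numerically: E[X] ≈ 113.7500.

E[X] = C(15,3)·2^(1−C(3,2)) = 455/4 ≈ 113.7500.


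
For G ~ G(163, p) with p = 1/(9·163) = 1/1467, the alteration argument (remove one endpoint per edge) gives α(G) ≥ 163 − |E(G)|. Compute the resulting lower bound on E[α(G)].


E[|E(G)|] = C(163, 2)·p = 13203 · (1/1467) = 9.
E[α(G)] ≥ n − E[|E(G)|] = 163 − 9 = 154.
Numerically: ≈ 154.0000.
(This is only a lower bound; the true E[α(G)] may be larger.)

E[α(G)] ≥ 154 ≈ 154.0000.


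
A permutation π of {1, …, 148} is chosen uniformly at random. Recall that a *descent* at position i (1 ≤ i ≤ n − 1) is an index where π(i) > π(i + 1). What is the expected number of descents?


Write X = Σ X_I over i = 1, …, 147, with X_I the indicator of one descent.
There are 147 indicators.
For each fixed i, the pair (π(i), π(i+1)) is a uniformly random ordered pair of distinct values from {1, …, 148}; by symmetry P[π(i) > π(i+1)] = 1/2.
By linearity: E[X] = 147 · (1/2) = (148 − 1) · (1/2) = 147/2 ≈ 73.5000.

E[X] = 147/2 = 73.5000.


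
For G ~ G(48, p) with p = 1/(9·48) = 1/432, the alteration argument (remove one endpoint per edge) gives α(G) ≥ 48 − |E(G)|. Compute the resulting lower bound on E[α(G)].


E[|E(G)|] = C(48, 2)·p = 1128 · (1/432) = 47/18.
E[α(G)] ≥ n − E[|E(G)|] = 48 − 47/18 = 817/18.
Numerically: ≈ 45.3889.
(This is only a lower bound; the true E[α(G)] may be larger.)

E[α(G)] ≥ 817/18 ≈ 45.3889.


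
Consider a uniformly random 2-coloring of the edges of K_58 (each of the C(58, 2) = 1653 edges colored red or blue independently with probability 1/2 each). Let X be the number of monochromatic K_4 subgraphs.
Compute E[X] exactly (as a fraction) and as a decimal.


Let X = Σ_S X_S over the C(58, 4) = 424270 subsets S of size 4, where X_S = 1 if the K_4 on S is monochromatic.
For a fixed S, the K_4 on S has C(4, 2) = 6 edges. P[all 6 edges red] = (1/2)^6, and likewise for blue, so P[monochromatic] = 2·(1/2)^6 = 2^{1 − 6} = 1/32.
Summing: E[X] = C(58, 4) · 2^{1 − 6} = 424270 · 1/32 = 212135/16.
Numerically: E[X] ≈ 13258.438.

E[X] = C(58,4)·2^(1−C(4,2)) = 212135/16 ≈ 13258.438.


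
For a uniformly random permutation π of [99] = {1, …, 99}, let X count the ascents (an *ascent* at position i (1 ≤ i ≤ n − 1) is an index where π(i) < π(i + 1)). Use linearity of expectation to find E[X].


Write X = Σ X_I over i = 1, …, 98, with X_I the indicator of one ascent.
There are 98 indicators.
For each fixed i, the pair (π(i), π(i+1)) is a uniformly random ordered pair of distinct values from {1, …, 99}; by symmetry P[π(i) < π(i+1)] = 1/2.
By linearity: E[X] = 98 · (1/2) = (99 − 1) · (1/2) = 49 ≈ 49.000.

E[X] = 49 = 49.000.


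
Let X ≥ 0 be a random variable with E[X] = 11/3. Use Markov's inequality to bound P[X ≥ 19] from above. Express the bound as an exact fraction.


μ = E[X] = 11/3, a = 19.
Markov: P[X ≥ 19] ≤ μ/a = (11/3)/19 = 11/57.
Numerically: ≈ 0.19298.
(Since a = 19 > μ = 3.66667, the bound 11/57 is < 1 and informative.)

P[X ≥ 19] ≤ 11/57 ≈ 0.19298.


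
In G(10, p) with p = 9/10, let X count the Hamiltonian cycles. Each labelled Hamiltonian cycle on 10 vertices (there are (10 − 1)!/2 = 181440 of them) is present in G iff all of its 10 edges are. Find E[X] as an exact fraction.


K_10 has (10 − 1)!/2 = 181440 labelled Hamiltonian cycles.
For each such Hamiltonian cycle H, let X_H = 1 if all 10 edges of H are present in G. Then P[X_H = 1] = p^{10} = (9/10)^{10} = 3486784401/10000000000.
Summing the indicators: E[X] = Σ_H E[X_H] = 181440 · p^{10} = 181440 · 3486784401/10000000000 = 1977006755367/31250000.
Numerically: E[X] ≈ 63264.

E[X] = 181440 · (9/10)^{10} = 1977006755367/31250000 ≈ 63264.


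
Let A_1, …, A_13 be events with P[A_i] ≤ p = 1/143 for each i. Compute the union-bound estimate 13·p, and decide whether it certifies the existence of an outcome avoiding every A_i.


Union bound: P[∪_{i=1}^{13} A_i] ≤ Σ_i P[A_i] ≤ 13·p = 13·(1/143) = 1/11.
Numerically: 1/11 ≈ 0.09091.
Is 1/11 < 1? YES.
Since P[∪ A_i] ≤ 1/11 < 1, the complement has P[∩ A_i^c] ≥ 1 − 1/11 = 10/11 > 0, so some outcome avoids every A_i.

13·p = 1/11 ≈ 0.09091; existence CERTIFIED by the union bound.


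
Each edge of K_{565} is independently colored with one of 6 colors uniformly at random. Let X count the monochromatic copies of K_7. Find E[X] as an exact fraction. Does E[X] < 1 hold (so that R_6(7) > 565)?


E[X] = C(565, 7) · 6^{1 − 21} = 3513212521235560 · 6^{−20} = 3513212521235560/3656158440062976.
As a reduced fraction: E[X] = 439151565154445/457019805007872 ≈ 0.961.
Is E[X] < 1? YES.
Since E[X] < 1, there exists a 6-coloring of K_{565} with no monochromatic K_7; hence R_6(7) > 565.

E[X] = 439151565154445/457019805007872 ≈ 0.961; E[X] < 1, so R_6(7) > 565.


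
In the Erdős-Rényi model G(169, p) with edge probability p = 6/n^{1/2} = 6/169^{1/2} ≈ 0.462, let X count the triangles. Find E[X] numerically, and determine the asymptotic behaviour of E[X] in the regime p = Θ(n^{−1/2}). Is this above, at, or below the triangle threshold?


Number of potential triangles: C(169, 3) = 790244.
Each occurs with probability p³ ≈ (0.462)³ ≈ 9.83159e-02.
By linearity: E[X] = C(169, 3)·p³ ≈ 790244 · 9.83159e-02 ≈ 77693.538.
Since α = 1/2 < 1, p = c/n^{1/2} ≫ 1/n is above the triangle threshold p ~ 1/n. Asymptotically E[X] ~ (c³/6)·n^{3(1−α)} = (6³/6)·n^{1.5} → ∞; triangles are abundant w.h.p.

E[X] ≈ 77693.538; in regime p = Θ(1/n^{1/2}) E[X] diverges (above the triangle threshold p ~ 1/n).


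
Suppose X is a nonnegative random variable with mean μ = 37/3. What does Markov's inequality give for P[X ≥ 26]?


μ = E[X] = 37/3, a = 26.
Markov: P[X ≥ 26] ≤ μ/a = (37/3)/26 = 37/78.
Numerically: ≈ 0.474.
(Since a = 26 > μ = 12.333, the bound 37/78 is < 1 and informative.)

P[X ≥ 26] ≤ 37/78 ≈ 0.474.


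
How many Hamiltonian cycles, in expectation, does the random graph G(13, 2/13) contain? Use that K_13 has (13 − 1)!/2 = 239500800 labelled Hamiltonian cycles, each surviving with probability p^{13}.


K_13 has (13 − 1)!/2 = 239500800 labelled Hamiltonian cycles.
For each such Hamiltonian cycle H, let X_H = 1 if all 13 edges of H are present in G. Then P[X_H = 1] = p^{13} = (2/13)^{13} = 8192/302875106592253.
By linearity of expectation: E[X] = Σ_H E[X_H] = 239500800 · p^{13} = 239500800 · 8192/302875106592253 = 1961990553600/302875106592253.
Numerically: E[X] ≈ 0.00648.

E[X] = 239500800 · (2/13)^{13} = 1961990553600/302875106592253 ≈ 0.00648.


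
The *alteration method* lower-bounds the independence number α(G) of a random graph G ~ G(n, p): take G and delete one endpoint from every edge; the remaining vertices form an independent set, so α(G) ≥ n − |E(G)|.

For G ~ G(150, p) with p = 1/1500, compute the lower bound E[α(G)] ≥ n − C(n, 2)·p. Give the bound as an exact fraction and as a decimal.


E[|E(G)|] = C(150, 2)·p = 11175 · (1/1500) = 149/20.
E[α(G)] ≥ n − E[|E(G)|] = 150 − 149/20 = 2851/20.
Numerically: ≈ 142.5500.
(This is only a lower bound; the true E[α(G)] may be larger.)

E[α(G)] ≥ 2851/20 ≈ 142.5500.


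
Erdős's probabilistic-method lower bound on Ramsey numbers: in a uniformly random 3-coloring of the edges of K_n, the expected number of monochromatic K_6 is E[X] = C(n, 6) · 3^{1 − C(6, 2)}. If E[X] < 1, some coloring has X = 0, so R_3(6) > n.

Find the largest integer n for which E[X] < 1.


We need C(n, 6) · 3^{1 − 15} < 1, i.e. C(n, 6) < 3^{15 − 1} = 4782969.
Check values of n near the boundary:
  n = 39: C(39, 6) = 3262623; 3262623 < 4782969? YES
  n = 40: C(40, 6) = 3838380; 3838380 < 4782969? YES
  n = 41: C(41, 6) = 4496388; 4496388 < 4782969? YES
  n = 42: C(42, 6) = 5245786; 5245786 < 4782969? NO
The largest n with C(n, 6) < 4782969 is n = 41 (where E[X] = 1498796/1594323 ≈ 0.9401). Hence R_3(6) > 41, i.e. R_3(6) ≥ 42.

Largest n = 41; hence R_3(6) > 41.


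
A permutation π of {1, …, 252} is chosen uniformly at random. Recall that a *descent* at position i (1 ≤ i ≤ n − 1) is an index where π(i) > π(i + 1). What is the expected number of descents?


Write X = Σ X_I over i = 1, …, 251, with X_I the indicator of one descent.
There are 251 indicators.
For each fixed i, the pair (π(i), π(i+1)) is a uniformly random ordered pair of distinct values from {1, …, 252}; by symmetry P[π(i) > π(i+1)] = 1/2.
By linearity: E[X] = 251 · (1/2) = (252 − 1) · (1/2) = 251/2 ≈ 125.500000.

E[X] = 251/2 = 125.500000.


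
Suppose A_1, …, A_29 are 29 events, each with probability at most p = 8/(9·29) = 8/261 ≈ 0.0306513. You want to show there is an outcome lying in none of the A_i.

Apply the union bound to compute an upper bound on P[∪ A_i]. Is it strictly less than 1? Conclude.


Union bound: P[∪_{i=1}^{29} A_i] ≤ Σ_i P[A_i] ≤ 29·p = 29·(8/261) = 8/9.
Numerically: 8/9 ≈ 0.8888889.
Is 8/9 < 1? YES.
Since P[∪ A_i] ≤ 8/9 < 1, the complement has P[∩ A_i^c] ≥ 1 − 8/9 = 1/9 > 0, so some outcome avoids every A_i.

29·p = 8/9 ≈ 0.8888889; existence CERTIFIED by the union bound.


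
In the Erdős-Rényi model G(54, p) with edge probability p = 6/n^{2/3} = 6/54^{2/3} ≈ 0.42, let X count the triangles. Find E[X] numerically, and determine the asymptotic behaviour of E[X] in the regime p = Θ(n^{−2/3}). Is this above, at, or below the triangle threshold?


Number of potential triangles: C(54, 3) = 24804.
Each occurs with probability p³ ≈ (0.42)³ ≈ 7.40741e-02.
By linearity: E[X] = C(54, 3)·p³ ≈ 24804 · 7.40741e-02 ≈ 1837.333.
Since α = 2/3 < 1, p = c/n^{2/3} ≫ 1/n is above the triangle threshold p ~ 1/n. Asymptotically E[X] ~ (c³/6)·n^{3(1−α)} = (6³/6)·n^{1} → ∞; triangles are abundant w.h.p.

E[X] ≈ 1837.333; in regime p = Θ(1/n^{2/3}) E[X] diverges (above the triangle threshold p ~ 1/n).


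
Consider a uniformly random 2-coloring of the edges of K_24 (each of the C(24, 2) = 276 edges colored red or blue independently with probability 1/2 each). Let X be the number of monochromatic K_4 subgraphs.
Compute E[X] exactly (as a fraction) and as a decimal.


Let X = Σ_S X_S over the C(24, 4) = 10626 subsets S of size 4, where X_S = 1 if the K_4 on S is monochromatic.
For a fixed S, the K_4 on S has C(4, 2) = 6 edges. P[all 6 edges red] = (1/2)^6, and likewise for blue, so P[monochromatic] = 2·(1/2)^6 = 2^{1 − 6} = 1/32.
By linearity: E[X] = C(24, 4) · 2^{1 − 6} = 10626 · 1/32 = 5313/16.
Numerically: E[X] ≈ 332.062.

E[X] = C(24,4)·2^(1−C(4,2)) = 5313/16 ≈ 332.062.


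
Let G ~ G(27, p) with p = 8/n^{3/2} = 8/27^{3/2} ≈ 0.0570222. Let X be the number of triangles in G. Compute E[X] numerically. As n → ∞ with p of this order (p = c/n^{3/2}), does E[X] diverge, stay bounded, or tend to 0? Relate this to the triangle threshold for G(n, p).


Number of potential triangles: C(27, 3) = 2925.
Each occurs with probability p³ ≈ (0.0570222)³ ≈ 1.85409944e-04.
By linearity: E[X] = C(27, 3)·p³ ≈ 2925 · 1.85409944e-04 ≈ 0.542324.
Since α = 3/2 > 1, p = c/n^{3/2} = o(1/n) is below the triangle threshold p ~ 1/n. Asymptotically E[X] ~ (c³/6)·n^{3(1−α)} = (8³/6)·n^{-1.5} → 0, so by Markov's inequality G has no triangles w.h.p.

E[X] ≈ 0.542324; in regime p = Θ(1/n^{3/2}) E[X] tends to 0 (below the triangle threshold p ~ 1/n).


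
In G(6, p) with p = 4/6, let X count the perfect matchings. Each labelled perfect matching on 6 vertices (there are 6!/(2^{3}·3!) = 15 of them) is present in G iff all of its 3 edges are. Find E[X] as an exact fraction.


K_6 has 6!/(2^{3}·3!) = 15 labelled perfect matchings.
For each such perfect matching H, let X_H = 1 if all 3 edges of H are present in G. Then P[X_H = 1] = p^{3} = (2/3)^{3} = 8/27.
Summing the indicators: E[X] = Σ_H E[X_H] = 15 · p^{3} = 15 · 8/27 = 40/9.
Numerically: E[X] ≈ 4.4444.

E[X] = 15 · (2/3)^{3} = 40/9 ≈ 4.4444.


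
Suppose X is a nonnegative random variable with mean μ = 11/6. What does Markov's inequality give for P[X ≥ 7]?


μ = E[X] = 11/6, a = 7.
Markov: P[X ≥ 7] ≤ μ/a = (11/6)/7 = 11/42.
Numerically: ≈ 0.262.
(Since a = 7 > μ = 1.833, the bound 11/42 is < 1 and informative.)

P[X ≥ 7] ≤ 11/42 ≈ 0.262.


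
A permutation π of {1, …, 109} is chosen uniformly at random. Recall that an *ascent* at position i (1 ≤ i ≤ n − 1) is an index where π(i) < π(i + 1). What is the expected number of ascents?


Write X = Σ X_I over i = 1, …, 108, with X_I the indicator of one ascent.
There are 108 indicators.
For each fixed i, the pair (π(i), π(i+1)) is a uniformly random ordered pair of distinct values from {1, …, 109}; by symmetry P[π(i) < π(i+1)] = 1/2.
By linearity: E[X] = 108 · (1/2) = (109 − 1) · (1/2) = 54 ≈ 54.00000.

E[X] = 54 = 54.00000.


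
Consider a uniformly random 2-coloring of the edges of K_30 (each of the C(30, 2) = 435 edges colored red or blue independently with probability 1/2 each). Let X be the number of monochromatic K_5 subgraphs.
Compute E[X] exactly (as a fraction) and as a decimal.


Let X = Σ_S X_S over the C(30, 5) = 142506 subsets S of size 5, where X_S = 1 if the K_5 on S is monochromatic.
For a fixed S, the K_5 on S has C(5, 2) = 10 edges. P[all 10 edges red] = (1/2)^10, and likewise for blue, so P[monochromatic] = 2·(1/2)^10 = 2^{1 − 10} = 1/512.
By linearity: E[X] = C(30, 5) · 2^{1 − 10} = 142506 · 1/512 = 71253/256.
Numerically: E[X] ≈ 278.33203.

E[X] = C(30,5)·2^(1−C(5,2)) = 71253/256 ≈ 278.33203.


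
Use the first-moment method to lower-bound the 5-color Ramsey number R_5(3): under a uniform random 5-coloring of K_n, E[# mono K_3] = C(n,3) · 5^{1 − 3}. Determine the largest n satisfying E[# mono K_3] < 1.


We need C(n, 3) · 5^{1 − 3} < 1, i.e. C(n, 3) < 5^{3 − 1} = 25.
Check values of n near the boundary:
  n = 3: C(3, 3) = 1; 1 < 25? YES
  n = 4: C(4, 3) = 4; 4 < 25? YES
  n = 5: C(5, 3) = 10; 10 < 25? YES
  n = 6: C(6, 3) = 20; 20 < 25? YES
  n = 7: C(7, 3) = 35; 35 < 25? NO
  n = 8: C(8, 3) = 56; 56 < 25? NO
The largest n with C(n, 3) < 25 is n = 6 (where E[X] = 4/5 ≈ 0.800). Hence R_5(3) > 6, i.e. R_5(3) ≥ 7.

Largest n = 6; hence R_5(3) > 6.


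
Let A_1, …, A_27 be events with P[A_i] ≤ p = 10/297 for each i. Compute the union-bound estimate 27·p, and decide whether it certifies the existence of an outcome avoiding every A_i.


Union bound: P[∪_{i=1}^{27} A_i] ≤ Σ_i P[A_i] ≤ 27·p = 27·(10/297) = 10/11.
Numerically: 10/11 ≈ 0.909.
Is 10/11 < 1? YES.
Since P[∪ A_i] ≤ 10/11 < 1, the complement has P[∩ A_i^c] ≥ 1 − 10/11 = 1/11 > 0, so some outcome avoids every A_i.

27·p = 10/11 ≈ 0.909; existence CERTIFIED by the union bound.


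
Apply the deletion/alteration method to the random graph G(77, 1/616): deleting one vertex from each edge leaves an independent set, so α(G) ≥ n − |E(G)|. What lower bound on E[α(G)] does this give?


E[|E(G)|] = C(77, 2)·p = 2926 · (1/616) = 19/4.
E[α(G)] ≥ n − E[|E(G)|] = 77 − 19/4 = 289/4.
Numerically: ≈ 72.250000.
(This is only a lower bound; the true E[α(G)] may be larger.)

E[α(G)] ≥ 289/4 ≈ 72.250000.


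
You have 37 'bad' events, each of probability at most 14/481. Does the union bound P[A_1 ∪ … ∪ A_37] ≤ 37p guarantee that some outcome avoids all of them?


Union bound: P[∪_{i=1}^{37} A_i] ≤ Σ_i P[A_i] ≤ 37·p = 37·(14/481) = 14/13.
Numerically: 14/13 ≈ 1.076923.
Is 14/13 < 1? NO.
Since the bound 14/13 is ≥ 1, the union bound is uninformative here; it does NOT by itself certify existence.

37·p = 14/13 ≈ 1.076923; existence NOT certified by the union bound.


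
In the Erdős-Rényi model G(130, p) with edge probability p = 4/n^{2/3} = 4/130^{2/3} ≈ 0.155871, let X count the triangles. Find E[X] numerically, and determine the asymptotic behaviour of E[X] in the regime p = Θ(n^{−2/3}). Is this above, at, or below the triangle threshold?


Number of potential triangles: C(130, 3) = 357760.
Each occurs with probability p³ ≈ (0.155871)³ ≈ 3.78698225e-03.
By linearity: E[X] = C(130, 3)·p³ ≈ 357760 · 3.78698225e-03 ≈ 1354.830769.
Since α = 2/3 < 1, p = c/n^{2/3} ≫ 1/n is above the triangle threshold p ~ 1/n. Asymptotically E[X] ~ (c³/6)·n^{3(1−α)} = (4³/6)·n^{1} → ∞; triangles are abundant w.h.p.

E[X] ≈ 1354.830769; in regime p = Θ(1/n^{2/3}) E[X] diverges (above the triangle threshold p ~ 1/n).


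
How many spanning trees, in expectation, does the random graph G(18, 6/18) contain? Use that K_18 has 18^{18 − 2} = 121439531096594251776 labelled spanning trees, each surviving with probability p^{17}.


K_18 has 18^{18 − 2} = 121439531096594251776 labelled spanning trees.
For each such spanning tree H, let X_H = 1 if all 17 edges of H are present in G. Then P[X_H = 1] = p^{17} = (1/3)^{17} = 1/129140163.
Summing the indicators: E[X] = Σ_H E[X_H] = 121439531096594251776 · p^{17} = 121439531096594251776 · 1/129140163 = 940369969152.
Numerically: E[X] ≈ 9.4e+11.

E[X] = 121439531096594251776 · (1/3)^{17} = 940369969152 ≈ 9.4e+11.


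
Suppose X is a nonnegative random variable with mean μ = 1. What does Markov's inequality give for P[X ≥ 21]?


μ = E[X] = 1, a = 21.
Markov: P[X ≥ 21] ≤ μ/a = (1)/21 = 1/21.
Numerically: ≈ 0.048.
(Since a = 21 > μ = 1.000, the bound 1/21 is < 1 and informative.)

P[X ≥ 21] ≤ 1/21 ≈ 0.048.


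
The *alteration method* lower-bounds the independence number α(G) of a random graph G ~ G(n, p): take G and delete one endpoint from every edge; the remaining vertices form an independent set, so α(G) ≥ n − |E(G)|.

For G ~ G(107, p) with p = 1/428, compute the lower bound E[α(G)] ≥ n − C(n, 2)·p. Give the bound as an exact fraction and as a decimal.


E[|E(G)|] = C(107, 2)·p = 5671 · (1/428) = 53/4.
E[α(G)] ≥ n − E[|E(G)|] = 107 − 53/4 = 375/4.
Numerically: ≈ 93.75000.
(This is only a lower bound; the true E[α(G)] may be larger.)

E[α(G)] ≥ 375/4 ≈ 93.75000.


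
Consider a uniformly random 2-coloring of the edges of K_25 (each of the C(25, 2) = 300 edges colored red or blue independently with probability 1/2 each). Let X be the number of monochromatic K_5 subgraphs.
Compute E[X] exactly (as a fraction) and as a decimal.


Let X = Σ_S X_S over the C(25, 5) = 53130 subsets S of size 5, where X_S = 1 if the K_5 on S is monochromatic.
For a fixed S, the K_5 on S has C(5, 2) = 10 edges. P[all 10 edges red] = (1/2)^10, and likewise for blue, so P[monochromatic] = 2·(1/2)^10 = 2^{1 − 10} = 1/512.
By linearity of expectation: E[X] = C(25, 5) · 2^{1 − 10} = 53130 · 1/512 = 26565/256.
Numerically: E[X] ≈ 103.769531.

E[X] = C(25,5)·2^(1−C(5,2)) = 26565/256 ≈ 103.769531.


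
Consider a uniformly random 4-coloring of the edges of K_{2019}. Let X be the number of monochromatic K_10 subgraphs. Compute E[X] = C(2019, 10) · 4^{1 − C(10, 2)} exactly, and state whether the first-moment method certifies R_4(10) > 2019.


E[X] = C(2019, 10) · 4^{1 − 45} = 303322949179835278009229628 · 4^{−44} = 303322949179835278009229628/309485009821345068724781056.
As a reduced fraction: E[X] = 75830737294958819502307407/77371252455336267181195264 ≈ 0.9801.
Is E[X] < 1? YES.
Since E[X] < 1, there exists a 4-coloring of K_{2019} with no monochromatic K_10; hence R_4(10) > 2019.

E[X] = 75830737294958819502307407/77371252455336267181195264 ≈ 0.9801; E[X] < 1, so R_4(10) > 2019.


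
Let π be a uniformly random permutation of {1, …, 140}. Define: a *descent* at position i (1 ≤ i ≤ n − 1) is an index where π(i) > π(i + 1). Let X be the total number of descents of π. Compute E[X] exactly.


Write X = Σ X_I over i = 1, …, 139, with X_I the indicator of one descent.
There are 139 indicators.
For each fixed i, the pair (π(i), π(i+1)) is a uniformly random ordered pair of distinct values from {1, …, 140}; by symmetry P[π(i) > π(i+1)] = 1/2.
By linearity: E[X] = 139 · (1/2) = (140 − 1) · (1/2) = 139/2 ≈ 69.5000.

E[X] = 139/2 = 69.5000.


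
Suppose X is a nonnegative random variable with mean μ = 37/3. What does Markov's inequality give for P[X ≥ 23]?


μ = E[X] = 37/3, a = 23.
Markov: P[X ≥ 23] ≤ μ/a = (37/3)/23 = 37/69.
Numerically: ≈ 0.53623.
(Since a = 23 > μ = 12.33333, the bound 37/69 is < 1 and informative.)

P[X ≥ 23] ≤ 37/69 ≈ 0.53623.


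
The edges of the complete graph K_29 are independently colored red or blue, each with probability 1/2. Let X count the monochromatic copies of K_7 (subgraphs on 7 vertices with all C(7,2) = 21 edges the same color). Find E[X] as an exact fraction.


Let X = Σ_S X_S over the C(29, 7) = 1560780 subsets S of size 7, where X_S = 1 if the K_7 on S is monochromatic.
For a fixed S, the K_7 on S has C(7, 2) = 21 edges. P[all 21 edges red] = (1/2)^21, and likewise for blue, so P[monochromatic] = 2·(1/2)^21 = 2^{1 − 21} = 1/1048576.
By linearity: E[X] = C(29, 7) · 2^{1 − 21} = 1560780 · 1/1048576 = 390195/262144.
Numerically: E[X] ≈ 1.488.

E[X] = C(29,7)·2^(1−C(7,2)) = 390195/262144 ≈ 1.488.


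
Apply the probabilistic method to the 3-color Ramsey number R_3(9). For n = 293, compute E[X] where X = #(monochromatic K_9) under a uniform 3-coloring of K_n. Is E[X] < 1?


E[X] = C(293, 9) · 3^{1 − 36} = 38740172144007620 · 3^{−35} = 38740172144007620/50031545098999707.
As a reduced fraction: E[X] = 38740172144007620/50031545098999707 ≈ 0.7743149.
Is E[X] < 1? YES.
Since E[X] < 1, there exists a 3-coloring of K_{293} with no monochromatic K_9; hence R_3(9) > 293.

E[X] = 38740172144007620/50031545098999707 ≈ 0.7743149; E[X] < 1, so R_3(9) > 293.


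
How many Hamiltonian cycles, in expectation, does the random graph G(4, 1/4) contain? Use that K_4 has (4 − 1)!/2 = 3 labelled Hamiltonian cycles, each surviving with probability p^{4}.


K_4 has (4 − 1)!/2 = 3 labelled Hamiltonian cycles.
For each such Hamiltonian cycle H, let X_H = 1 if all 4 edges of H are present in G. Then P[X_H = 1] = p^{4} = (1/4)^{4} = 1/256.
By linearity: E[X] = Σ_H E[X_H] = 3 · p^{4} = 3 · 1/256 = 3/256.
Numerically: E[X] ≈ 0.01172.

E[X] = 3 · (1/4)^{4} = 3/256 ≈ 0.01172.


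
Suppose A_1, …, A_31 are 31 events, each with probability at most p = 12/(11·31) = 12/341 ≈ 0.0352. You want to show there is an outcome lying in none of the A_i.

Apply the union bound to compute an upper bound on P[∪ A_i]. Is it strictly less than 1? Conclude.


Union bound: P[∪_{i=1}^{31} A_i] ≤ Σ_i P[A_i] ≤ 31·p = 31·(12/341) = 12/11.
Numerically: 12/11 ≈ 1.0909.
Is 12/11 < 1? NO.
Since the bound 12/11 is ≥ 1, the union bound is uninformative here; it does NOT by itself certify existence.

31·p = 12/11 ≈ 1.0909; existence NOT certified by the union bound.


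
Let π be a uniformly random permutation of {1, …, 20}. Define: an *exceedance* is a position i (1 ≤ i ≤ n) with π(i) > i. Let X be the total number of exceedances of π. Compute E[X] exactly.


Write X = Σ_{i=1}^{20} X_i, where X_i = 1_{π(i) > i}.
For each fixed i, π(i) is uniform over {1, …, 20} (marginal of a uniform permutation), so P[π(i) > i] = (n − i)/n. Summing: Σ_{i=1}^{20} (n − i)/n = (0 + 1 + … + 19)/20 = 20(20 − 1)/(2·20) = (20 − 1)/2.
Hence E[X] = Σ_{i=1}^{20} (20 − i)/20 = 19/2 ≈ 9.50000.

E[X] = 19/2 = 9.50000.


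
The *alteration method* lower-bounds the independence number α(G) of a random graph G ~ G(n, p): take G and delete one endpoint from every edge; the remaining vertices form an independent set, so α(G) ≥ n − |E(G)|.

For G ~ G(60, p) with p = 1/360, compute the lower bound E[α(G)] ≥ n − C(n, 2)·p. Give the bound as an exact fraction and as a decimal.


E[|E(G)|] = C(60, 2)·p = 1770 · (1/360) = 59/12.
E[α(G)] ≥ n − E[|E(G)|] = 60 − 59/12 = 661/12.
Numerically: ≈ 55.0833.
(This is only a lower bound; the true E[α(G)] may be larger.)

E[α(G)] ≥ 661/12 ≈ 55.0833.


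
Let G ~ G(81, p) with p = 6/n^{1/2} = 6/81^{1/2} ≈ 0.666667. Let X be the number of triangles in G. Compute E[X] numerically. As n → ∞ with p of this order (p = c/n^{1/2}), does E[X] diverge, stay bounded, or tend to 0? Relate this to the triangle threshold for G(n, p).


Number of potential triangles: C(81, 3) = 85320.
Each occurs with probability p³ ≈ (0.666667)³ ≈ 2.96296296e-01.
By linearity: E[X] = C(81, 3)·p³ ≈ 85320 · 2.96296296e-01 ≈ 25280.000000.
Since α = 1/2 < 1, p = c/n^{1/2} ≫ 1/n is above the triangle threshold p ~ 1/n. Asymptotically E[X] ~ (c³/6)·n^{3(1−α)} = (6³/6)·n^{1.5} → ∞; triangles are abundant w.h.p.

E[X] ≈ 25280.000000; in regime p = Θ(1/n^{1/2}) E[X] diverges (above the triangle threshold p ~ 1/n).


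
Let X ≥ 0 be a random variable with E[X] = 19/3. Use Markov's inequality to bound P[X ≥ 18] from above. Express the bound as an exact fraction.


μ = E[X] = 19/3, a = 18.
Markov: P[X ≥ 18] ≤ μ/a = (19/3)/18 = 19/54.
Numerically: ≈ 0.351852.
(Since a = 18 > μ = 6.333333, the bound 19/54 is < 1 and informative.)

P[X ≥ 18] ≤ 19/54 ≈ 0.351852.


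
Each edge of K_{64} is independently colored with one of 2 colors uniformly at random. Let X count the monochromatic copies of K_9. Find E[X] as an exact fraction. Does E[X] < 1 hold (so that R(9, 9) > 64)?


E[X] = C(64, 9) · 2^{1 − 36} = 27540584512 · 2^{−35} = 27540584512/34359738368.
As a reduced fraction: E[X] = 430321633/536870912 ≈ 0.801537.
Is E[X] < 1? YES.
Since E[X] < 1, there exists a 2-coloring of K_{64} with no monochromatic K_9; hence R(9, 9) > 64.

E[X] = 430321633/536870912 ≈ 0.801537; E[X] < 1, so R(9, 9) > 64.


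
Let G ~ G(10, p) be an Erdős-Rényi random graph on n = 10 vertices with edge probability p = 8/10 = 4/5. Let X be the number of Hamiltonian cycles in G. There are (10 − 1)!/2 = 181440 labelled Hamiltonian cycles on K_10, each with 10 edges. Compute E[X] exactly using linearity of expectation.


K_10 has (10 − 1)!/2 = 181440 labelled Hamiltonian cycles.
For each such Hamiltonian cycle H, let X_H = 1 if all 10 edges of H are present in G. Then P[X_H = 1] = p^{10} = (4/5)^{10} = 1048576/9765625.
By linearity: E[X] = Σ_H E[X_H] = 181440 · p^{10} = 181440 · 1048576/9765625 = 38050725888/1953125.
Numerically: E[X] ≈ 19482.

E[X] = 181440 · (4/5)^{10} = 38050725888/1953125 ≈ 19482.


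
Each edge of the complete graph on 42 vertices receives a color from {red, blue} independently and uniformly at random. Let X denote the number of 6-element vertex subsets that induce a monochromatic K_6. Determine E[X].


Let X = Σ_S X_S over the C(42, 6) = 5245786 subsets S of size 6, where X_S = 1 if the K_6 on S is monochromatic.
For a fixed S, the K_6 on S has C(6, 2) = 15 edges. P[all 15 edges red] = (1/2)^15, and likewise for blue, so P[monochromatic] = 2·(1/2)^15 = 2^{1 − 15} = 1/16384.
Summing: E[X] = C(42, 6) · 2^{1 − 15} = 5245786 · 1/16384 = 2622893/8192.
Numerically: E[X] ≈ 320.17737.

E[X] = C(42,6)·2^(1−C(6,2)) = 2622893/8192 ≈ 320.17737.


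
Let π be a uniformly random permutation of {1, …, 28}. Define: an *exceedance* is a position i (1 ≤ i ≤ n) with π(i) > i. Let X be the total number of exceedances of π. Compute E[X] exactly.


Write X = Σ_{i=1}^{28} X_i, where X_i = 1_{π(i) > i}.
For each fixed i, π(i) is uniform over {1, …, 28} (marginal of a uniform permutation), so P[π(i) > i] = (n − i)/n. Summing: Σ_{i=1}^{28} (n − i)/n = (0 + 1 + … + 27)/28 = 28(28 − 1)/(2·28) = (28 − 1)/2.
Hence E[X] = Σ_{i=1}^{28} (28 − i)/28 = 27/2 ≈ 13.5000.

E[X] = 27/2 = 13.5000.


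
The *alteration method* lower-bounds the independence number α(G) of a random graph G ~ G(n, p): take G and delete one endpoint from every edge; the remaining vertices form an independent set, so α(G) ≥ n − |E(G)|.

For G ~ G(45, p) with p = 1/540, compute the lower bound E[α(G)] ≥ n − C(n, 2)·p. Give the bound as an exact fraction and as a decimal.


E[|E(G)|] = C(45, 2)·p = 990 · (1/540) = 11/6.
E[α(G)] ≥ n − E[|E(G)|] = 45 − 11/6 = 259/6.
Numerically: ≈ 43.167.
(This is only a lower bound; the true E[α(G)] may be larger.)

E[α(G)] ≥ 259/6 ≈ 43.167.


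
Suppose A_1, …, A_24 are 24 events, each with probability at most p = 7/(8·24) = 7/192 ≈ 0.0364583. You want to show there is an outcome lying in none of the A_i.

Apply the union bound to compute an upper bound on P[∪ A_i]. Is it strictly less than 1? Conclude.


Union bound: P[∪_{i=1}^{24} A_i] ≤ Σ_i P[A_i] ≤ 24·p = 24·(7/192) = 7/8.
Numerically: 7/8 ≈ 0.8750000.
Is 7/8 < 1? YES.
Since P[∪ A_i] ≤ 7/8 < 1, the complement has P[∩ A_i^c] ≥ 1 − 7/8 = 1/8 > 0, so some outcome avoids every A_i.

24·p = 7/8 ≈ 0.8750000; existence CERTIFIED by the union bound.


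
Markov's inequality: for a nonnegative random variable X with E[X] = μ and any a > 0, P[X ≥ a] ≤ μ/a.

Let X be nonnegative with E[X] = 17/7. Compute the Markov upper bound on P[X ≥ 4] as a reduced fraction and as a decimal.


μ = E[X] = 17/7, a = 4.
Markov: P[X ≥ 4] ≤ μ/a = (17/7)/4 = 17/28.
Numerically: ≈ 0.6071.
(Since a = 4 > μ = 2.4286, the bound 17/28 is < 1 and informative.)

P[X ≥ 4] ≤ 17/28 ≈ 0.6071.


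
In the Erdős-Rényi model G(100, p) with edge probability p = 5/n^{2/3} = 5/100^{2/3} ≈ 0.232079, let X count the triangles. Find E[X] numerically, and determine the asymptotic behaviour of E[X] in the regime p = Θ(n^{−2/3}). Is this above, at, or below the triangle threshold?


Number of potential triangles: C(100, 3) = 161700.
Each occurs with probability p³ ≈ (0.232079)³ ≈ 1.25000000e-02.
By linearity: E[X] = C(100, 3)·p³ ≈ 161700 · 1.25000000e-02 ≈ 2021.250000.
Since α = 2/3 < 1, p = c/n^{2/3} ≫ 1/n is above the triangle threshold p ~ 1/n. Asymptotically E[X] ~ (c³/6)·n^{3(1−α)} = (5³/6)·n^{1} → ∞; triangles are abundant w.h.p.

E[X] ≈ 2021.250000; in regime p = Θ(1/n^{2/3}) E[X] diverges (above the triangle threshold p ~ 1/n).


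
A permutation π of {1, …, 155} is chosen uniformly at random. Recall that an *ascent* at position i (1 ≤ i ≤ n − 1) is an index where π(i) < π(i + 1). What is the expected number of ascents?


Write X = Σ X_I over i = 1, …, 154, with X_I the indicator of one ascent.
There are 154 indicators.
For each fixed i, the pair (π(i), π(i+1)) is a uniformly random ordered pair of distinct values from {1, …, 155}; by symmetry P[π(i) < π(i+1)] = 1/2.
By linearity: E[X] = 154 · (1/2) = (155 − 1) · (1/2) = 77 ≈ 77.00000.

E[X] = 77 = 77.00000.


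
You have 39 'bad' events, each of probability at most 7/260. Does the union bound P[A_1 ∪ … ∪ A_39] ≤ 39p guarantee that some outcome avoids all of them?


Union bound: P[∪_{i=1}^{39} A_i] ≤ Σ_i P[A_i] ≤ 39·p = 39·(7/260) = 21/20.
Numerically: 21/20 ≈ 1.050000.
Is 21/20 < 1? NO.
Since the bound 21/20 is ≥ 1, the union bound is uninformative here; it does NOT by itself certify existence.

39·p = 21/20 ≈ 1.050000; existence NOT certified by the union bound.


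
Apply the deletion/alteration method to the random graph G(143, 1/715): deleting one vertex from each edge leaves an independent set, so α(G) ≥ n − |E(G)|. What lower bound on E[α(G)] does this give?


E[|E(G)|] = C(143, 2)·p = 10153 · (1/715) = 71/5.
E[α(G)] ≥ n − E[|E(G)|] = 143 − 71/5 = 644/5.
Numerically: ≈ 128.800.
(This is only a lower bound; the true E[α(G)] may be larger.)

E[α(G)] ≥ 644/5 ≈ 128.800.


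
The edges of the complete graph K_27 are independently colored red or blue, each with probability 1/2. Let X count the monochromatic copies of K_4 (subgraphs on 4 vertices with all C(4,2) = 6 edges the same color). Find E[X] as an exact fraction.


Let X = Σ_S X_S over the C(27, 4) = 17550 subsets S of size 4, where X_S = 1 if the K_4 on S is monochromatic.
For a fixed S, the K_4 on S has C(4, 2) = 6 edges. P[all 6 edges red] = (1/2)^6, and likewise for blue, so P[monochromatic] = 2·(1/2)^6 = 2^{1 − 6} = 1/32.
By linearity of expectation: E[X] = C(27, 4) · 2^{1 − 6} = 17550 · 1/32 = 8775/16.
Numerically: E[X] ≈ 548.4375.

E[X] = C(27,4)·2^(1−C(4,2)) = 8775/16 ≈ 548.4375.


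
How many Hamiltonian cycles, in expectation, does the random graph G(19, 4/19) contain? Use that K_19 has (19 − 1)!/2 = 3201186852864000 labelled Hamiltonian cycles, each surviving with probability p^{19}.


K_19 has (19 − 1)!/2 = 3201186852864000 labelled Hamiltonian cycles.
For each such Hamiltonian cycle H, let X_H = 1 if all 19 edges of H are present in G. Then P[X_H = 1] = p^{19} = (4/19)^{19} = 274877906944/1978419655660313589123979.
By linearity of expectation: E[X] = Σ_H E[X_H] = 3201186852864000 · p^{19} = 3201186852864000 · 274877906944/1978419655660313589123979 = 879935541851906811887616000/1978419655660313589123979.
Numerically: E[X] ≈ 444.767.

E[X] = 3201186852864000 · (4/19)^{19} = 879935541851906811887616000/1978419655660313589123979 ≈ 444.767.


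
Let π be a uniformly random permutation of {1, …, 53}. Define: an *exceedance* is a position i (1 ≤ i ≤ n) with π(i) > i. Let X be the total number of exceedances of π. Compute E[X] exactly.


Write X = Σ_{i=1}^{53} X_i, where X_i = 1_{π(i) > i}.
For each fixed i, π(i) is uniform over {1, …, 53} (marginal of a uniform permutation), so P[π(i) > i] = (n − i)/n. Summing: Σ_{i=1}^{53} (n − i)/n = (0 + 1 + … + 52)/53 = 53(53 − 1)/(2·53) = (53 − 1)/2.
Hence E[X] = Σ_{i=1}^{53} (53 − i)/53 = 26 ≈ 26.000000.

E[X] = 26 = 26.000000.


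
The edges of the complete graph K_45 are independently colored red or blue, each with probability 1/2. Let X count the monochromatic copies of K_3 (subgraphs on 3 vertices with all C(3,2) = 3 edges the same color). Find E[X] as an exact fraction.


Let X = Σ_S X_S over the C(45, 3) = 14190 subsets S of size 3, where X_S = 1 if the K_3 on S is monochromatic.
For a fixed S, the K_3 on S has C(3, 2) = 3 edges. P[all 3 edges red] = (1/2)^3, and likewise for blue, so P[monochromatic] = 2·(1/2)^3 = 2^{1 − 3} = 1/4.
Summing: E[X] = C(45, 3) · 2^{1 − 3} = 14190 · 1/4 = 7095/2.
Numerically: E[X] ≈ 3547.500000.

E[X] = C(45,3)·2^(1−C(3,2)) = 7095/2 ≈ 3547.500000.


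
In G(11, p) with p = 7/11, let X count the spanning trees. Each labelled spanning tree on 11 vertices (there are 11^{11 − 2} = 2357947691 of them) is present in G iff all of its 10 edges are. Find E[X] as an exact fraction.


K_11 has 11^{11 − 2} = 2357947691 labelled spanning trees.
For each such spanning tree H, let X_H = 1 if all 10 edges of H are present in G. Then P[X_H = 1] = p^{10} = (7/11)^{10} = 282475249/25937424601.
By linearity of expectation: E[X] = Σ_H E[X_H] = 2357947691 · p^{10} = 2357947691 · 282475249/25937424601 = 282475249/11.
Numerically: E[X] ≈ 2.568e+07.

E[X] = 2357947691 · (7/11)^{10} = 282475249/11 ≈ 2.568e+07.


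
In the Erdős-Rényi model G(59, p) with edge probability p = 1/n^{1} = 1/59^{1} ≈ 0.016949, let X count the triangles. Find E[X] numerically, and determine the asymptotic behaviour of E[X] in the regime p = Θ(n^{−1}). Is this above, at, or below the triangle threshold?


Number of potential triangles: C(59, 3) = 32509.
Each occurs with probability p³ ≈ (0.016949)³ ≈ 4.8690470e-06.
By linearity: E[X] = C(59, 3)·p³ ≈ 32509 · 4.8690470e-06 ≈ 0.15829.
Here α = 1, so p = 1/n is exactly at the triangle threshold p ~ 1/n. Asymptotically E[X] → c³/6 = 1³/6 = 1/6 ≈ 0.16667, a bounded constant. In this regime the triangle count is asymptotically Poisson(c³/6).

E[X] ≈ 0.15829; in regime p = Θ(1/n^{1}) E[X] stays bounded (at the triangle threshold p ~ 1/n).
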